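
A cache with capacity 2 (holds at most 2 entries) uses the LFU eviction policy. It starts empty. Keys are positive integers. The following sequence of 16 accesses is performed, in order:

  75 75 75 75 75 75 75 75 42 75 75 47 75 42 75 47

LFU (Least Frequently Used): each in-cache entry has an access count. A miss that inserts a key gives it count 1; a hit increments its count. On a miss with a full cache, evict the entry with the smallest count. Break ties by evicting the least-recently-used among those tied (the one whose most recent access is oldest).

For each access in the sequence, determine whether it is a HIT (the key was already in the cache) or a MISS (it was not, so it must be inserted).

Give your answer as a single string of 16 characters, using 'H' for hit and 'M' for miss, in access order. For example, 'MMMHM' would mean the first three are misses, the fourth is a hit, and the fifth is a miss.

LFU simulation (capacity=2):
  1. access 75: MISS. Cache: [75(c=1)]
  2. access 75: HIT, count now 2. Cache: [75(c=2)]
  3. access 75: HIT, count now 3. Cache: [75(c=3)]
  4. access 75: HIT, count now 4. Cache: [75(c=4)]
  5. access 75: HIT, count now 5. Cache: [75(c=5)]
  6. access 75: HIT, count now 6. Cache: [75(c=6)]
  7. access 75: HIT, count now 7. Cache: [75(c=7)]
  8. access 75: HIT, count now 8. Cache: [75(c=8)]
  9. access 42: MISS. Cache: [42(c=1) 75(c=8)]
  10. access 75: HIT, count now 9. Cache: [42(c=1) 75(c=9)]
  11. access 75: HIT, count now 10. Cache: [42(c=1) 75(c=10)]
  12. access 47: MISS, evict 42(c=1). Cache: [47(c=1) 75(c=10)]
  13. access 75: HIT, count now 11. Cache: [47(c=1) 75(c=11)]
  14. access 42: MISS, evict 47(c=1). Cache: [42(c=1) 75(c=11)]
  15. access 75: HIT, count now 12. Cache: [42(c=1) 75(c=12)]
  16. access 47: MISS, evict 42(c=1). Cache: [47(c=1) 75(c=12)]
Total: 11 hits, 5 misses, 3 evictions

Answer: MHHHHHHHMHHMHMHM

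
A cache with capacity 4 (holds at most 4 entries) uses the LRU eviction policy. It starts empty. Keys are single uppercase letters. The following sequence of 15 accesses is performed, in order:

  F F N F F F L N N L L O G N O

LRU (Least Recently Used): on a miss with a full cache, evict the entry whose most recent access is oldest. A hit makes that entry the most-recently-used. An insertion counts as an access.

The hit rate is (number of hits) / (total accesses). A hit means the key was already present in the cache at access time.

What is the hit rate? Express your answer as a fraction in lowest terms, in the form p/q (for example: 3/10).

Answer: 2/3

Derivation:
LRU simulation (capacity=4):
  1. access F: MISS. Cache (LRU->MRU): [F]
  2. access F: HIT. Cache (LRU->MRU): [F]
  3. access N: MISS. Cache (LRU->MRU): [F N]
  4. access F: HIT. Cache (LRU->MRU): [N F]
  5. access F: HIT. Cache (LRU->MRU): [N F]
  6. access F: HIT. Cache (LRU->MRU): [N F]
  7. access L: MISS. Cache (LRU->MRU): [N F L]
  8. access N: HIT. Cache (LRU->MRU): [F L N]
  9. access N: HIT. Cache (LRU->MRU): [F L N]
  10. access L: HIT. Cache (LRU->MRU): [F N L]
  11. access L: HIT. Cache (LRU->MRU): [F N L]
  12. access O: MISS. Cache (LRU->MRU): [F N L O]
  13. access G: MISS, evict F. Cache (LRU->MRU): [N L O G]
  14. access N: HIT. Cache (LRU->MRU): [L O G N]
  15. access O: HIT. Cache (LRU->MRU): [L G N O]
Total: 10 hits, 5 misses, 1 evictions

Hit rate = 10/15 = 2/3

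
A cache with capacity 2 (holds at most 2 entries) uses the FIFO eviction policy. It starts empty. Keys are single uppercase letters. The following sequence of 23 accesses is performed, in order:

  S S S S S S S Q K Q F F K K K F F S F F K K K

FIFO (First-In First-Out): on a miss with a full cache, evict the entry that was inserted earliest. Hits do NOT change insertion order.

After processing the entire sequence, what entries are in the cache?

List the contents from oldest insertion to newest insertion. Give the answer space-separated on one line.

FIFO simulation (capacity=2):
  1. access S: MISS. Cache (old->new): [S]
  2. access S: HIT. Cache (old->new): [S]
  3. access S: HIT. Cache (old->new): [S]
  4. access S: HIT. Cache (old->new): [S]
  5. access S: HIT. Cache (old->new): [S]
  6. access S: HIT. Cache (old->new): [S]
  7. access S: HIT. Cache (old->new): [S]
  8. access Q: MISS. Cache (old->new): [S Q]
  9. access K: MISS, evict S. Cache (old->new): [Q K]
  10. access Q: HIT. Cache (old->new): [Q K]
  11. access F: MISS, evict Q. Cache (old->new): [K F]
  12. access F: HIT. Cache (old->new): [K F]
  13. access K: HIT. Cache (old->new): [K F]
  14. access K: HIT. Cache (old->new): [K F]
  15. access K: HIT. Cache (old->new): [K F]
  16. access F: HIT. Cache (old->new): [K F]
  17. access F: HIT. Cache (old->new): [K F]
  18. access S: MISS, evict K. Cache (old->new): [F S]
  19. access F: HIT. Cache (old->new): [F S]
  20. access F: HIT. Cache (old->new): [F S]
  21. access K: MISS, evict F. Cache (old->new): [S K]
  22. access K: HIT. Cache (old->new): [S K]
  23. access K: HIT. Cache (old->new): [S K]
Total: 17 hits, 6 misses, 4 evictions

Answer: S K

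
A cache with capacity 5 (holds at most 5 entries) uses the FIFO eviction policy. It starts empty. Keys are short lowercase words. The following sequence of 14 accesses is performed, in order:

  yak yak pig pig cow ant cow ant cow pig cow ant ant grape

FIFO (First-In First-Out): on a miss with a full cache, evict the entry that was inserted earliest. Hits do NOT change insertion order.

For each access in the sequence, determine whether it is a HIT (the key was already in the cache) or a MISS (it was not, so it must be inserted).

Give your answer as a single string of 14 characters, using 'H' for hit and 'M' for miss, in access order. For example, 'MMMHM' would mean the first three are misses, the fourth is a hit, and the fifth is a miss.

FIFO simulation (capacity=5):
  1. access yak: MISS. Cache (old->new): [yak]
  2. access yak: HIT. Cache (old->new): [yak]
  3. access pig: MISS. Cache (old->new): [yak pig]
  4. access pig: HIT. Cache (old->new): [yak pig]
  5. access cow: MISS. Cache (old->new): [yak pig cow]
  6. access ant: MISS. Cache (old->new): [yak pig cow ant]
  7. access cow: HIT. Cache (old->new): [yak pig cow ant]
  8. access ant: HIT. Cache (old->new): [yak pig cow ant]
  9. access cow: HIT. Cache (old->new): [yak pig cow ant]
  10. access pig: HIT. Cache (old->new): [yak pig cow ant]
  11. access cow: HIT. Cache (old->new): [yak pig cow ant]
  12. access ant: HIT. Cache (old->new): [yak pig cow ant]
  13. access ant: HIT. Cache (old->new): [yak pig cow ant]
  14. access grape: MISS. Cache (old->new): [yak pig cow ant grape]
Total: 9 hits, 5 misses, 0 evictions

Answer: MHMHMMHHHHHHHM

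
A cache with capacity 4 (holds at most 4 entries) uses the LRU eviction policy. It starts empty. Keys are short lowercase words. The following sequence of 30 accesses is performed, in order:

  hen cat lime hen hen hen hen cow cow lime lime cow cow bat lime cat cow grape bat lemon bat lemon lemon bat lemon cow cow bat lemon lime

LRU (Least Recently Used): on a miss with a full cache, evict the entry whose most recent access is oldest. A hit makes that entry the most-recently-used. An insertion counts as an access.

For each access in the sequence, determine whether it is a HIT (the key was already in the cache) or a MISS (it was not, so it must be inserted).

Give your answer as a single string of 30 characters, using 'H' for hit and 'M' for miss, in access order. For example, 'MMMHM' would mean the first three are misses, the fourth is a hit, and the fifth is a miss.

LRU simulation (capacity=4):
  1. access hen: MISS. Cache (LRU->MRU): [hen]
  2. access cat: MISS. Cache (LRU->MRU): [hen cat]
  3. access lime: MISS. Cache (LRU->MRU): [hen cat lime]
  4. access hen: HIT. Cache (LRU->MRU): [cat lime hen]
  5. access hen: HIT. Cache (LRU->MRU): [cat lime hen]
  6. access hen: HIT. Cache (LRU->MRU): [cat lime hen]
  7. access hen: HIT. Cache (LRU->MRU): [cat lime hen]
  8. access cow: MISS. Cache (LRU->MRU): [cat lime hen cow]
  9. access cow: HIT. Cache (LRU->MRU): [cat lime hen cow]
  10. access lime: HIT. Cache (LRU->MRU): [cat hen cow lime]
  11. access lime: HIT. Cache (LRU->MRU): [cat hen cow lime]
  12. access cow: HIT. Cache (LRU->MRU): [cat hen lime cow]
  13. access cow: HIT. Cache (LRU->MRU): [cat hen lime cow]
  14. access bat: MISS, evict cat. Cache (LRU->MRU): [hen lime cow bat]
  15. access lime: HIT. Cache (LRU->MRU): [hen cow bat lime]
  16. access cat: MISS, evict hen. Cache (LRU->MRU): [cow bat lime cat]
  17. access cow: HIT. Cache (LRU->MRU): [bat lime cat cow]
  18. access grape: MISS, evict bat. Cache (LRU->MRU): [lime cat cow grape]
  19. access bat: MISS, evict lime. Cache (LRU->MRU): [cat cow grape bat]
  20. access lemon: MISS, evict cat. Cache (LRU->MRU): [cow grape bat lemon]
  21. access bat: HIT. Cache (LRU->MRU): [cow grape lemon bat]
  22. access lemon: HIT. Cache (LRU->MRU): [cow grape bat lemon]
  23. access lemon: HIT. Cache (LRU->MRU): [cow grape bat lemon]
  24. access bat: HIT. Cache (LRU->MRU): [cow grape lemon bat]
  25. access lemon: HIT. Cache (LRU->MRU): [cow grape bat lemon]
  26. access cow: HIT. Cache (LRU->MRU): [grape bat lemon cow]
  27. access cow: HIT. Cache (LRU->MRU): [grape bat lemon cow]
  28. access bat: HIT. Cache (LRU->MRU): [grape lemon cow bat]
  29. access lemon: HIT. Cache (LRU->MRU): [grape cow bat lemon]
  30. access lime: MISS, evict grape. Cache (LRU->MRU): [cow bat lemon lime]
Total: 20 hits, 10 misses, 6 evictions

Answer: MMMHHHHMHHHHHMHMHMMMHHHHHHHHHM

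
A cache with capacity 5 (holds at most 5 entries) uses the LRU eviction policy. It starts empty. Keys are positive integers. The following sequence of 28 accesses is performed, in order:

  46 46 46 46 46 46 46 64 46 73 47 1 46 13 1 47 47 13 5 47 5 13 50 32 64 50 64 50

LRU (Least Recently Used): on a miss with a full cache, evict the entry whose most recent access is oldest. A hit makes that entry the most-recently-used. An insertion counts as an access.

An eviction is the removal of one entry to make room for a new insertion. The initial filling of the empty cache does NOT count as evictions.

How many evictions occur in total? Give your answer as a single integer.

Answer: 5

Derivation:
LRU simulation (capacity=5):
  1. access 46: MISS. Cache (LRU->MRU): [46]
  2. access 46: HIT. Cache (LRU->MRU): [46]
  3. access 46: HIT. Cache (LRU->MRU): [46]
  4. access 46: HIT. Cache (LRU->MRU): [46]
  5. access 46: HIT. Cache (LRU->MRU): [46]
  6. access 46: HIT. Cache (LRU->MRU): [46]
  7. access 46: HIT. Cache (LRU->MRU): [46]
  8. access 64: MISS. Cache (LRU->MRU): [46 64]
  9. access 46: HIT. Cache (LRU->MRU): [64 46]
  10. access 73: MISS. Cache (LRU->MRU): [64 46 73]
  11. access 47: MISS. Cache (LRU->MRU): [64 46 73 47]
  12. access 1: MISS. Cache (LRU->MRU): [64 46 73 47 1]
  13. access 46: HIT. Cache (LRU->MRU): [64 73 47 1 46]
  14. access 13: MISS, evict 64. Cache (LRU->MRU): [73 47 1 46 13]
  15. access 1: HIT. Cache (LRU->MRU): [73 47 46 13 1]
  16. access 47: HIT. Cache (LRU->MRU): [73 46 13 1 47]
  17. access 47: HIT. Cache (LRU->MRU): [73 46 13 1 47]
  18. access 13: HIT. Cache (LRU->MRU): [73 46 1 47 13]
  19. access 5: MISS, evict 73. Cache (LRU->MRU): [46 1 47 13 5]
  20. access 47: HIT. Cache (LRU->MRU): [46 1 13 5 47]
  21. access 5: HIT. Cache (LRU->MRU): [46 1 13 47 5]
  22. access 13: HIT. Cache (LRU->MRU): [46 1 47 5 13]
  23. access 50: MISS, evict 46. Cache (LRU->MRU): [1 47 5 13 50]
  24. access 32: MISS, evict 1. Cache (LRU->MRU): [47 5 13 50 32]
  25. access 64: MISS, evict 47. Cache (LRU->MRU): [5 13 50 32 64]
  26. access 50: HIT. Cache (LRU->MRU): [5 13 32 64 50]
  27. access 64: HIT. Cache (LRU->MRU): [5 13 32 50 64]
  28. access 50: HIT. Cache (LRU->MRU): [5 13 32 64 50]
Total: 18 hits, 10 misses, 5 evictions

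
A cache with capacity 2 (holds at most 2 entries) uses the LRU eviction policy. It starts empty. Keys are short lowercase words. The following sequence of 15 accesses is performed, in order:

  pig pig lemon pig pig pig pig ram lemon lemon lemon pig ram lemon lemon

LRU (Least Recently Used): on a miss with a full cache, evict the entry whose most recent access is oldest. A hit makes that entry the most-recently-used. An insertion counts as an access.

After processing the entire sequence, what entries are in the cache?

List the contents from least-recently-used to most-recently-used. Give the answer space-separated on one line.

LRU simulation (capacity=2):
  1. access pig: MISS. Cache (LRU->MRU): [pig]
  2. access pig: HIT. Cache (LRU->MRU): [pig]
  3. access lemon: MISS. Cache (LRU->MRU): [pig lemon]
  4. access pig: HIT. Cache (LRU->MRU): [lemon pig]
  5. access pig: HIT. Cache (LRU->MRU): [lemon pig]
  6. access pig: HIT. Cache (LRU->MRU): [lemon pig]
  7. access pig: HIT. Cache (LRU->MRU): [lemon pig]
  8. access ram: MISS, evict lemon. Cache (LRU->MRU): [pig ram]
  9. access lemon: MISS, evict pig. Cache (LRU->MRU): [ram lemon]
  10. access lemon: HIT. Cache (LRU->MRU): [ram lemon]
  11. access lemon: HIT. Cache (LRU->MRU): [ram lemon]
  12. access pig: MISS, evict ram. Cache (LRU->MRU): [lemon pig]
  13. access ram: MISS, evict lemon. Cache (LRU->MRU): [pig ram]
  14. access lemon: MISS, evict pig. Cache (LRU->MRU): [ram lemon]
  15. access lemon: HIT. Cache (LRU->MRU): [ram lemon]
Total: 8 hits, 7 misses, 5 evictions

Answer: ram lemon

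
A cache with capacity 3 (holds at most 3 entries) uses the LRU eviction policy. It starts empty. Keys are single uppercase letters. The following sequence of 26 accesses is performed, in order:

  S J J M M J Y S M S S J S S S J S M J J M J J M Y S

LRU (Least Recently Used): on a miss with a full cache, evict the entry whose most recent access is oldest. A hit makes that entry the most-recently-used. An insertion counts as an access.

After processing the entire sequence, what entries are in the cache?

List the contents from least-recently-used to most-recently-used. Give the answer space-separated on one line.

LRU simulation (capacity=3):
  1. access S: MISS. Cache (LRU->MRU): [S]
  2. access J: MISS. Cache (LRU->MRU): [S J]
  3. access J: HIT. Cache (LRU->MRU): [S J]
  4. access M: MISS. Cache (LRU->MRU): [S J M]
  5. access M: HIT. Cache (LRU->MRU): [S J M]
  6. access J: HIT. Cache (LRU->MRU): [S M J]
  7. access Y: MISS, evict S. Cache (LRU->MRU): [M J Y]
  8. access S: MISS, evict M. Cache (LRU->MRU): [J Y S]
  9. access M: MISS, evict J. Cache (LRU->MRU): [Y S M]
  10. access S: HIT. Cache (LRU->MRU): [Y M S]
  11. access S: HIT. Cache (LRU->MRU): [Y M S]
  12. access J: MISS, evict Y. Cache (LRU->MRU): [M S J]
  13. access S: HIT. Cache (LRU->MRU): [M J S]
  14. access S: HIT. Cache (LRU->MRU): [M J S]
  15. access S: HIT. Cache (LRU->MRU): [M J S]
  16. access J: HIT. Cache (LRU->MRU): [M S J]
  17. access S: HIT. Cache (LRU->MRU): [M J S]
  18. access M: HIT. Cache (LRU->MRU): [J S M]
  19. access J: HIT. Cache (LRU->MRU): [S M J]
  20. access J: HIT. Cache (LRU->MRU): [S M J]
  21. access M: HIT. Cache (LRU->MRU): [S J M]
  22. access J: HIT. Cache (LRU->MRU): [S M J]
  23. access J: HIT. Cache (LRU->MRU): [S M J]
  24. access M: HIT. Cache (LRU->MRU): [S J M]
  25. access Y: MISS, evict S. Cache (LRU->MRU): [J M Y]
  26. access S: MISS, evict J. Cache (LRU->MRU): [M Y S]
Total: 17 hits, 9 misses, 6 evictions

Answer: M Y S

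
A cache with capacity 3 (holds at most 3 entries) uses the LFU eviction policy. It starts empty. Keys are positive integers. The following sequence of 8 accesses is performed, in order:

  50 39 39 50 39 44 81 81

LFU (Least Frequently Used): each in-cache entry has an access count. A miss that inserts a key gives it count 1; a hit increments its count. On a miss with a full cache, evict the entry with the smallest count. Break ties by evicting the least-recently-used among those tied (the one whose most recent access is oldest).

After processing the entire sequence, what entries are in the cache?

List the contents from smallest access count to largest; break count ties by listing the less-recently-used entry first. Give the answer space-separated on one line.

LFU simulation (capacity=3):
  1. access 50: MISS. Cache: [50(c=1)]
  2. access 39: MISS. Cache: [50(c=1) 39(c=1)]
  3. access 39: HIT, count now 2. Cache: [50(c=1) 39(c=2)]
  4. access 50: HIT, count now 2. Cache: [39(c=2) 50(c=2)]
  5. access 39: HIT, count now 3. Cache: [50(c=2) 39(c=3)]
  6. access 44: MISS. Cache: [44(c=1) 50(c=2) 39(c=3)]
  7. access 81: MISS, evict 44(c=1). Cache: [81(c=1) 50(c=2) 39(c=3)]
  8. access 81: HIT, count now 2. Cache: [50(c=2) 81(c=2) 39(c=3)]
Total: 4 hits, 4 misses, 1 evictions

Answer: 50 81 39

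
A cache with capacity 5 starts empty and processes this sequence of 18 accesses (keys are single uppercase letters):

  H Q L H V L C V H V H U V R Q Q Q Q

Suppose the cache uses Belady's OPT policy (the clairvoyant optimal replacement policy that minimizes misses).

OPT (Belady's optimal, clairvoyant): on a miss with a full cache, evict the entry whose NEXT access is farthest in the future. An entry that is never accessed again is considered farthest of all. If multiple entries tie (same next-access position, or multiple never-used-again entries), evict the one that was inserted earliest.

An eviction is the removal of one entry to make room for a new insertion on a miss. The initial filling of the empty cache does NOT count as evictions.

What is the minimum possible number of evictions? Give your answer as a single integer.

OPT (Belady) simulation (capacity=5):
  1. access H: MISS. Cache: [H]
  2. access Q: MISS. Cache: [H Q]
  3. access L: MISS. Cache: [H Q L]
  4. access H: HIT. Next use of H: step 9. Cache: [H Q L]
  5. access V: MISS. Cache: [H Q L V]
  6. access L: HIT. Next use of L: never. Cache: [H Q L V]
  7. access C: MISS. Cache: [H Q L V C]
  8. access V: HIT. Next use of V: step 10. Cache: [H Q L V C]
  9. access H: HIT. Next use of H: step 11. Cache: [H Q L V C]
  10. access V: HIT. Next use of V: step 13. Cache: [H Q L V C]
  11. access H: HIT. Next use of H: never. Cache: [H Q L V C]
  12. access U: MISS, evict H (next use: never). Cache: [Q L V C U]
  13. access V: HIT. Next use of V: never. Cache: [Q L V C U]
  14. access R: MISS, evict L (next use: never). Cache: [Q V C U R]
  15. access Q: HIT. Next use of Q: step 16. Cache: [Q V C U R]
  16. access Q: HIT. Next use of Q: step 17. Cache: [Q V C U R]
  17. access Q: HIT. Next use of Q: step 18. Cache: [Q V C U R]
  18. access Q: HIT. Next use of Q: never. Cache: [Q V C U R]
Total: 11 hits, 7 misses, 2 evictions

Answer: 2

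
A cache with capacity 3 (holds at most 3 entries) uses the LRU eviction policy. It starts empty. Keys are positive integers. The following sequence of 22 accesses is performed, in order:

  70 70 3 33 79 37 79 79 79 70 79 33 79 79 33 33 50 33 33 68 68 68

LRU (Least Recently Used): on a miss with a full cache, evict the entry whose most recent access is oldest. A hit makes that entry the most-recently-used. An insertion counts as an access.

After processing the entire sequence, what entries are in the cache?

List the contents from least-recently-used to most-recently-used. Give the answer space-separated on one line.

Answer: 50 33 68

Derivation:
LRU simulation (capacity=3):
  1. access 70: MISS. Cache (LRU->MRU): [70]
  2. access 70: HIT. Cache (LRU->MRU): [70]
  3. access 3: MISS. Cache (LRU->MRU): [70 3]
  4. access 33: MISS. Cache (LRU->MRU): [70 3 33]
  5. access 79: MISS, evict 70. Cache (LRU->MRU): [3 33 79]
  6. access 37: MISS, evict 3. Cache (LRU->MRU): [33 79 37]
  7. access 79: HIT. Cache (LRU->MRU): [33 37 79]
  8. access 79: HIT. Cache (LRU->MRU): [33 37 79]
  9. access 79: HIT. Cache (LRU->MRU): [33 37 79]
  10. access 70: MISS, evict 33. Cache (LRU->MRU): [37 79 70]
  11. access 79: HIT. Cache (LRU->MRU): [37 70 79]
  12. access 33: MISS, evict 37. Cache (LRU->MRU): [70 79 33]
  13. access 79: HIT. Cache (LRU->MRU): [70 33 79]
  14. access 79: HIT. Cache (LRU->MRU): [70 33 79]
  15. access 33: HIT. Cache (LRU->MRU): [70 79 33]
  16. access 33: HIT. Cache (LRU->MRU): [70 79 33]
  17. access 50: MISS, evict 70. Cache (LRU->MRU): [79 33 50]
  18. access 33: HIT. Cache (LRU->MRU): [79 50 33]
  19. access 33: HIT. Cache (LRU->MRU): [79 50 33]
  20. access 68: MISS, evict 79. Cache (LRU->MRU): [50 33 68]
  21. access 68: HIT. Cache (LRU->MRU): [50 33 68]
  22. access 68: HIT. Cache (LRU->MRU): [50 33 68]
Total: 13 hits, 9 misses, 6 evictions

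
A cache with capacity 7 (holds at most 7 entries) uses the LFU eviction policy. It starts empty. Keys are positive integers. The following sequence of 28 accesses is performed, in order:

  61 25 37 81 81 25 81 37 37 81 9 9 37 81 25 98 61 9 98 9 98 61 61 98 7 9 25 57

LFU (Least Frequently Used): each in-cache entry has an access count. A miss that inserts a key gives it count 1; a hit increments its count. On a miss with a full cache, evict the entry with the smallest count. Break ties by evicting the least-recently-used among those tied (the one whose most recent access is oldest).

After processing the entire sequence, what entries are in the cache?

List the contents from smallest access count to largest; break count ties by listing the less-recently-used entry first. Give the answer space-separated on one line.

Answer: 57 37 61 98 25 81 9

Derivation:
LFU simulation (capacity=7):
  1. access 61: MISS. Cache: [61(c=1)]
  2. access 25: MISS. Cache: [61(c=1) 25(c=1)]
  3. access 37: MISS. Cache: [61(c=1) 25(c=1) 37(c=1)]
  4. access 81: MISS. Cache: [61(c=1) 25(c=1) 37(c=1) 81(c=1)]
  5. access 81: HIT, count now 2. Cache: [61(c=1) 25(c=1) 37(c=1) 81(c=2)]
  6. access 25: HIT, count now 2. Cache: [61(c=1) 37(c=1) 81(c=2) 25(c=2)]
  7. access 81: HIT, count now 3. Cache: [61(c=1) 37(c=1) 25(c=2) 81(c=3)]
  8. access 37: HIT, count now 2. Cache: [61(c=1) 25(c=2) 37(c=2) 81(c=3)]
  9. access 37: HIT, count now 3. Cache: [61(c=1) 25(c=2) 81(c=3) 37(c=3)]
  10. access 81: HIT, count now 4. Cache: [61(c=1) 25(c=2) 37(c=3) 81(c=4)]
  11. access 9: MISS. Cache: [61(c=1) 9(c=1) 25(c=2) 37(c=3) 81(c=4)]
  12. access 9: HIT, count now 2. Cache: [61(c=1) 25(c=2) 9(c=2) 37(c=3) 81(c=4)]
  13. access 37: HIT, count now 4. Cache: [61(c=1) 25(c=2) 9(c=2) 81(c=4) 37(c=4)]
  14. access 81: HIT, count now 5. Cache: [61(c=1) 25(c=2) 9(c=2) 37(c=4) 81(c=5)]
  15. access 25: HIT, count now 3. Cache: [61(c=1) 9(c=2) 25(c=3) 37(c=4) 81(c=5)]
  16. access 98: MISS. Cache: [61(c=1) 98(c=1) 9(c=2) 25(c=3) 37(c=4) 81(c=5)]
  17. access 61: HIT, count now 2. Cache: [98(c=1) 9(c=2) 61(c=2) 25(c=3) 37(c=4) 81(c=5)]
  18. access 9: HIT, count now 3. Cache: [98(c=1) 61(c=2) 25(c=3) 9(c=3) 37(c=4) 81(c=5)]
  19. access 98: HIT, count now 2. Cache: [61(c=2) 98(c=2) 25(c=3) 9(c=3) 37(c=4) 81(c=5)]
  20. access 9: HIT, count now 4. Cache: [61(c=2) 98(c=2) 25(c=3) 37(c=4) 9(c=4) 81(c=5)]
  21. access 98: HIT, count now 3. Cache: [61(c=2) 25(c=3) 98(c=3) 37(c=4) 9(c=4) 81(c=5)]
  22. access 61: HIT, count now 3. Cache: [25(c=3) 98(c=3) 61(c=3) 37(c=4) 9(c=4) 81(c=5)]
  23. access 61: HIT, count now 4. Cache: [25(c=3) 98(c=3) 37(c=4) 9(c=4) 61(c=4) 81(c=5)]
  24. access 98: HIT, count now 4. Cache: [25(c=3) 37(c=4) 9(c=4) 61(c=4) 98(c=4) 81(c=5)]
  25. access 7: MISS. Cache: [7(c=1) 25(c=3) 37(c=4) 9(c=4) 61(c=4) 98(c=4) 81(c=5)]
  26. access 9: HIT, count now 5. Cache: [7(c=1) 25(c=3) 37(c=4) 61(c=4) 98(c=4) 81(c=5) 9(c=5)]
  27. access 25: HIT, count now 4. Cache: [7(c=1) 37(c=4) 61(c=4) 98(c=4) 25(c=4) 81(c=5) 9(c=5)]
  28. access 57: MISS, evict 7(c=1). Cache: [57(c=1) 37(c=4) 61(c=4) 98(c=4) 25(c=4) 81(c=5) 9(c=5)]
Total: 20 hits, 8 misses, 1 evictions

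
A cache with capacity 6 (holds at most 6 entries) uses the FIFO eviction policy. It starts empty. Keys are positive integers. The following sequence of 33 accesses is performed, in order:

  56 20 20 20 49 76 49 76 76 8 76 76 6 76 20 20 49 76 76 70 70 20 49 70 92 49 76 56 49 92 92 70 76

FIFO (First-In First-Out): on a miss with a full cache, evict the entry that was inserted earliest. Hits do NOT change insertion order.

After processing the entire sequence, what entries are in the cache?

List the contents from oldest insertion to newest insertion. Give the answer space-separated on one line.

FIFO simulation (capacity=6):
  1. access 56: MISS. Cache (old->new): [56]
  2. access 20: MISS. Cache (old->new): [56 20]
  3. access 20: HIT. Cache (old->new): [56 20]
  4. access 20: HIT. Cache (old->new): [56 20]
  5. access 49: MISS. Cache (old->new): [56 20 49]
  6. access 76: MISS. Cache (old->new): [56 20 49 76]
  7. access 49: HIT. Cache (old->new): [56 20 49 76]
  8. access 76: HIT. Cache (old->new): [56 20 49 76]
  9. access 76: HIT. Cache (old->new): [56 20 49 76]
  10. access 8: MISS. Cache (old->new): [56 20 49 76 8]
  11. access 76: HIT. Cache (old->new): [56 20 49 76 8]
  12. access 76: HIT. Cache (old->new): [56 20 49 76 8]
  13. access 6: MISS. Cache (old->new): [56 20 49 76 8 6]
  14. access 76: HIT. Cache (old->new): [56 20 49 76 8 6]
  15. access 20: HIT. Cache (old->new): [56 20 49 76 8 6]
  16. access 20: HIT. Cache (old->new): [56 20 49 76 8 6]
  17. access 49: HIT. Cache (old->new): [56 20 49 76 8 6]
  18. access 76: HIT. Cache (old->new): [56 20 49 76 8 6]
  19. access 76: HIT. Cache (old->new): [56 20 49 76 8 6]
  20. access 70: MISS, evict 56. Cache (old->new): [20 49 76 8 6 70]
  21. access 70: HIT. Cache (old->new): [20 49 76 8 6 70]
  22. access 20: HIT. Cache (old->new): [20 49 76 8 6 70]
  23. access 49: HIT. Cache (old->new): [20 49 76 8 6 70]
  24. access 70: HIT. Cache (old->new): [20 49 76 8 6 70]
  25. access 92: MISS, evict 20. Cache (old->new): [49 76 8 6 70 92]
  26. access 49: HIT. Cache (old->new): [49 76 8 6 70 92]
  27. access 76: HIT. Cache (old->new): [49 76 8 6 70 92]
  28. access 56: MISS, evict 49. Cache (old->new): [76 8 6 70 92 56]
  29. access 49: MISS, evict 76. Cache (old->new): [8 6 70 92 56 49]
  30. access 92: HIT. Cache (old->new): [8 6 70 92 56 49]
  31. access 92: HIT. Cache (old->new): [8 6 70 92 56 49]
  32. access 70: HIT. Cache (old->new): [8 6 70 92 56 49]
  33. access 76: MISS, evict 8. Cache (old->new): [6 70 92 56 49 76]
Total: 22 hits, 11 misses, 5 evictions

Answer: 6 70 92 56 49 76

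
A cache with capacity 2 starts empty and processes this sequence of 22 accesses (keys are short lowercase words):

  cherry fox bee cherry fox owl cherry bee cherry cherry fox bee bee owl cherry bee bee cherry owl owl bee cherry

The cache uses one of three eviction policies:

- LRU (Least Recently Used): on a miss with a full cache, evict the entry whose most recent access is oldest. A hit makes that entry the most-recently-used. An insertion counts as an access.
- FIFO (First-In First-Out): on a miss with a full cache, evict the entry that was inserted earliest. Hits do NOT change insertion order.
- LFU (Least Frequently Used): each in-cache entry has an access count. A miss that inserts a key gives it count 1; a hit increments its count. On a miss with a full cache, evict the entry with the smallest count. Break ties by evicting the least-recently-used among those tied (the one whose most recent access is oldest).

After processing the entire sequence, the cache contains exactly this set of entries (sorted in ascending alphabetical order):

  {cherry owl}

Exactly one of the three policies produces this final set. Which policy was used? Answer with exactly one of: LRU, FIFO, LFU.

Simulating under each policy and comparing final sets:
  LRU: final set = {bee cherry} -> differs
  FIFO: final set = {cherry owl} -> MATCHES target
  LFU: final set = {bee cherry} -> differs
Only FIFO produces the target set.

Answer: FIFO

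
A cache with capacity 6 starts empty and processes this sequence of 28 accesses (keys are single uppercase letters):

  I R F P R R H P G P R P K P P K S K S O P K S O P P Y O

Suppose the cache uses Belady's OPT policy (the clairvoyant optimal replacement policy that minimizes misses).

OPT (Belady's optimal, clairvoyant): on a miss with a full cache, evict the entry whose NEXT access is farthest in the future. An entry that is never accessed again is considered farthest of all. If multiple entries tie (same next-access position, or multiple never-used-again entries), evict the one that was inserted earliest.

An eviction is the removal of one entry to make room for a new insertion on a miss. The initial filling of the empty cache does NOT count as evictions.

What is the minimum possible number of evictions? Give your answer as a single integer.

Answer: 4

Derivation:
OPT (Belady) simulation (capacity=6):
  1. access I: MISS. Cache: [I]
  2. access R: MISS. Cache: [I R]
  3. access F: MISS. Cache: [I R F]
  4. access P: MISS. Cache: [I R F P]
  5. access R: HIT. Next use of R: step 6. Cache: [I R F P]
  6. access R: HIT. Next use of R: step 11. Cache: [I R F P]
  7. access H: MISS. Cache: [I R F P H]
  8. access P: HIT. Next use of P: step 10. Cache: [I R F P H]
  9. access G: MISS. Cache: [I R F P H G]
  10. access P: HIT. Next use of P: step 12. Cache: [I R F P H G]
  11. access R: HIT. Next use of R: never. Cache: [I R F P H G]
  12. access P: HIT. Next use of P: step 14. Cache: [I R F P H G]
  13. access K: MISS, evict I (next use: never). Cache: [R F P H G K]
  14. access P: HIT. Next use of P: step 15. Cache: [R F P H G K]
  15. access P: HIT. Next use of P: step 21. Cache: [R F P H G K]
  16. access K: HIT. Next use of K: step 18. Cache: [R F P H G K]
  17. access S: MISS, evict R (next use: never). Cache: [F P H G K S]
  18. access K: HIT. Next use of K: step 22. Cache: [F P H G K S]
  19. access S: HIT. Next use of S: step 23. Cache: [F P H G K S]
  20. access O: MISS, evict F (next use: never). Cache: [P H G K S O]
  21. access P: HIT. Next use of P: step 25. Cache: [P H G K S O]
  22. access K: HIT. Next use of K: never. Cache: [P H G K S O]
  23. access S: HIT. Next use of S: never. Cache: [P H G K S O]
  24. access O: HIT. Next use of O: step 28. Cache: [P H G K S O]
  25. access P: HIT. Next use of P: step 26. Cache: [P H G K S O]
  26. access P: HIT. Next use of P: never. Cache: [P H G K S O]
  27. access Y: MISS, evict P (next use: never). Cache: [H G K S O Y]
  28. access O: HIT. Next use of O: never. Cache: [H G K S O Y]
Total: 18 hits, 10 misses, 4 evictions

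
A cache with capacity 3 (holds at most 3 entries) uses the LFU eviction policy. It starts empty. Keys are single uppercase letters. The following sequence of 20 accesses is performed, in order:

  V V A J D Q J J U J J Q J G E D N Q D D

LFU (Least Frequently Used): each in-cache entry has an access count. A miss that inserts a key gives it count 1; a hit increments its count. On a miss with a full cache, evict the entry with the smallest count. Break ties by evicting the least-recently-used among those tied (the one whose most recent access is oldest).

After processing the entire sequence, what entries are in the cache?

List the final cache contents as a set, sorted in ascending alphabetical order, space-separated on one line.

LFU simulation (capacity=3):
  1. access V: MISS. Cache: [V(c=1)]
  2. access V: HIT, count now 2. Cache: [V(c=2)]
  3. access A: MISS. Cache: [A(c=1) V(c=2)]
  4. access J: MISS. Cache: [A(c=1) J(c=1) V(c=2)]
  5. access D: MISS, evict A(c=1). Cache: [J(c=1) D(c=1) V(c=2)]
  6. access Q: MISS, evict J(c=1). Cache: [D(c=1) Q(c=1) V(c=2)]
  7. access J: MISS, evict D(c=1). Cache: [Q(c=1) J(c=1) V(c=2)]
  8. access J: HIT, count now 2. Cache: [Q(c=1) V(c=2) J(c=2)]
  9. access U: MISS, evict Q(c=1). Cache: [U(c=1) V(c=2) J(c=2)]
  10. access J: HIT, count now 3. Cache: [U(c=1) V(c=2) J(c=3)]
  11. access J: HIT, count now 4. Cache: [U(c=1) V(c=2) J(c=4)]
  12. access Q: MISS, evict U(c=1). Cache: [Q(c=1) V(c=2) J(c=4)]
  13. access J: HIT, count now 5. Cache: [Q(c=1) V(c=2) J(c=5)]
  14. access G: MISS, evict Q(c=1). Cache: [G(c=1) V(c=2) J(c=5)]
  15. access E: MISS, evict G(c=1). Cache: [E(c=1) V(c=2) J(c=5)]
  16. access D: MISS, evict E(c=1). Cache: [D(c=1) V(c=2) J(c=5)]
  17. access N: MISS, evict D(c=1). Cache: [N(c=1) V(c=2) J(c=5)]
  18. access Q: MISS, evict N(c=1). Cache: [Q(c=1) V(c=2) J(c=5)]
  19. access D: MISS, evict Q(c=1). Cache: [D(c=1) V(c=2) J(c=5)]
  20. access D: HIT, count now 2. Cache: [V(c=2) D(c=2) J(c=5)]
Total: 6 hits, 14 misses, 11 evictions

Answer: D J V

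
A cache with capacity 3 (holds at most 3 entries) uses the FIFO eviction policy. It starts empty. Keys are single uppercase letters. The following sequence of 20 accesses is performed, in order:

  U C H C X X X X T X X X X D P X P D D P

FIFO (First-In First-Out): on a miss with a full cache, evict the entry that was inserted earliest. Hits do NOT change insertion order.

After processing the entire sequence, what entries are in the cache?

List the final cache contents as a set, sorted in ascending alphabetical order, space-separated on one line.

FIFO simulation (capacity=3):
  1. access U: MISS. Cache (old->new): [U]
  2. access C: MISS. Cache (old->new): [U C]
  3. access H: MISS. Cache (old->new): [U C H]
  4. access C: HIT. Cache (old->new): [U C H]
  5. access X: MISS, evict U. Cache (old->new): [C H X]
  6. access X: HIT. Cache (old->new): [C H X]
  7. access X: HIT. Cache (old->new): [C H X]
  8. access X: HIT. Cache (old->new): [C H X]
  9. access T: MISS, evict C. Cache (old->new): [H X T]
  10. access X: HIT. Cache (old->new): [H X T]
  11. access X: HIT. Cache (old->new): [H X T]
  12. access X: HIT. Cache (old->new): [H X T]
  13. access X: HIT. Cache (old->new): [H X T]
  14. access D: MISS, evict H. Cache (old->new): [X T D]
  15. access P: MISS, evict X. Cache (old->new): [T D P]
  16. access X: MISS, evict T. Cache (old->new): [D P X]
  17. access P: HIT. Cache (old->new): [D P X]
  18. access D: HIT. Cache (old->new): [D P X]
  19. access D: HIT. Cache (old->new): [D P X]
  20. access P: HIT. Cache (old->new): [D P X]
Total: 12 hits, 8 misses, 5 evictions

Answer: D P X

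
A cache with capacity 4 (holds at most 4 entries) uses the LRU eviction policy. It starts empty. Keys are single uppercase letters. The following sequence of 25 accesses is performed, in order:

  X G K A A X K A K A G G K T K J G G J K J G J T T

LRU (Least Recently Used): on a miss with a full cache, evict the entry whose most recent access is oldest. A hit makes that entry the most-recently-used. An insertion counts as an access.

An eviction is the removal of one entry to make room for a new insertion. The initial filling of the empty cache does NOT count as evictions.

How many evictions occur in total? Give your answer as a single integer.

LRU simulation (capacity=4):
  1. access X: MISS. Cache (LRU->MRU): [X]
  2. access G: MISS. Cache (LRU->MRU): [X G]
  3. access K: MISS. Cache (LRU->MRU): [X G K]
  4. access A: MISS. Cache (LRU->MRU): [X G K A]
  5. access A: HIT. Cache (LRU->MRU): [X G K A]
  6. access X: HIT. Cache (LRU->MRU): [G K A X]
  7. access K: HIT. Cache (LRU->MRU): [G A X K]
  8. access A: HIT. Cache (LRU->MRU): [G X K A]
  9. access K: HIT. Cache (LRU->MRU): [G X A K]
  10. access A: HIT. Cache (LRU->MRU): [G X K A]
  11. access G: HIT. Cache (LRU->MRU): [X K A G]
  12. access G: HIT. Cache (LRU->MRU): [X K A G]
  13. access K: HIT. Cache (LRU->MRU): [X A G K]
  14. access T: MISS, evict X. Cache (LRU->MRU): [A G K T]
  15. access K: HIT. Cache (LRU->MRU): [A G T K]
  16. access J: MISS, evict A. Cache (LRU->MRU): [G T K J]
  17. access G: HIT. Cache (LRU->MRU): [T K J G]
  18. access G: HIT. Cache (LRU->MRU): [T K J G]
  19. access J: HIT. Cache (LRU->MRU): [T K G J]
  20. access K: HIT. Cache (LRU->MRU): [T G J K]
  21. access J: HIT. Cache (LRU->MRU): [T G K J]
  22. access G: HIT. Cache (LRU->MRU): [T K J G]
  23. access J: HIT. Cache (LRU->MRU): [T K G J]
  24. access T: HIT. Cache (LRU->MRU): [K G J T]
  25. access T: HIT. Cache (LRU->MRU): [K G J T]
Total: 19 hits, 6 misses, 2 evictions

Answer: 2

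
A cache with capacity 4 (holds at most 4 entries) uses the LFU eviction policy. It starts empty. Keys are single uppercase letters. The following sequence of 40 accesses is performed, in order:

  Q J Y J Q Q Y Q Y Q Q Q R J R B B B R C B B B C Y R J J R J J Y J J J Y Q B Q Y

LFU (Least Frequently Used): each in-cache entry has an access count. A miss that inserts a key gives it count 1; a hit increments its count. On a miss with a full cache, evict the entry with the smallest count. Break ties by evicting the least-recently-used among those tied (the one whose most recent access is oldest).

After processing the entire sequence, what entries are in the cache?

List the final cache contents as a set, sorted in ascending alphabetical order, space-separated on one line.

Answer: B J Q Y

Derivation:
LFU simulation (capacity=4):
  1. access Q: MISS. Cache: [Q(c=1)]
  2. access J: MISS. Cache: [Q(c=1) J(c=1)]
  3. access Y: MISS. Cache: [Q(c=1) J(c=1) Y(c=1)]
  4. access J: HIT, count now 2. Cache: [Q(c=1) Y(c=1) J(c=2)]
  5. access Q: HIT, count now 2. Cache: [Y(c=1) J(c=2) Q(c=2)]
  6. access Q: HIT, count now 3. Cache: [Y(c=1) J(c=2) Q(c=3)]
  7. access Y: HIT, count now 2. Cache: [J(c=2) Y(c=2) Q(c=3)]
  8. access Q: HIT, count now 4. Cache: [J(c=2) Y(c=2) Q(c=4)]
  9. access Y: HIT, count now 3. Cache: [J(c=2) Y(c=3) Q(c=4)]
  10. access Q: HIT, count now 5. Cache: [J(c=2) Y(c=3) Q(c=5)]
  11. access Q: HIT, count now 6. Cache: [J(c=2) Y(c=3) Q(c=6)]
  12. access Q: HIT, count now 7. Cache: [J(c=2) Y(c=3) Q(c=7)]
  13. access R: MISS. Cache: [R(c=1) J(c=2) Y(c=3) Q(c=7)]
  14. access J: HIT, count now 3. Cache: [R(c=1) Y(c=3) J(c=3) Q(c=7)]
  15. access R: HIT, count now 2. Cache: [R(c=2) Y(c=3) J(c=3) Q(c=7)]
  16. access B: MISS, evict R(c=2). Cache: [B(c=1) Y(c=3) J(c=3) Q(c=7)]
  17. access B: HIT, count now 2. Cache: [B(c=2) Y(c=3) J(c=3) Q(c=7)]
  18. access B: HIT, count now 3. Cache: [Y(c=3) J(c=3) B(c=3) Q(c=7)]
  19. access R: MISS, evict Y(c=3). Cache: [R(c=1) J(c=3) B(c=3) Q(c=7)]
  20. access C: MISS, evict R(c=1). Cache: [C(c=1) J(c=3) B(c=3) Q(c=7)]
  21. access B: HIT, count now 4. Cache: [C(c=1) J(c=3) B(c=4) Q(c=7)]
  22. access B: HIT, count now 5. Cache: [C(c=1) J(c=3) B(c=5) Q(c=7)]
  23. access B: HIT, count now 6. Cache: [C(c=1) J(c=3) B(c=6) Q(c=7)]
  24. access C: HIT, count now 2. Cache: [C(c=2) J(c=3) B(c=6) Q(c=7)]
  25. access Y: MISS, evict C(c=2). Cache: [Y(c=1) J(c=3) B(c=6) Q(c=7)]
  26. access R: MISS, evict Y(c=1). Cache: [R(c=1) J(c=3) B(c=6) Q(c=7)]
  27. access J: HIT, count now 4. Cache: [R(c=1) J(c=4) B(c=6) Q(c=7)]
  28. access J: HIT, count now 5. Cache: [R(c=1) J(c=5) B(c=6) Q(c=7)]
  29. access R: HIT, count now 2. Cache: [R(c=2) J(c=5) B(c=6) Q(c=7)]
  30. access J: HIT, count now 6. Cache: [R(c=2) B(c=6) J(c=6) Q(c=7)]
  31. access J: HIT, count now 7. Cache: [R(c=2) B(c=6) Q(c=7) J(c=7)]
  32. access Y: MISS, evict R(c=2). Cache: [Y(c=1) B(c=6) Q(c=7) J(c=7)]
  33. access J: HIT, count now 8. Cache: [Y(c=1) B(c=6) Q(c=7) J(c=8)]
  34. access J: HIT, count now 9. Cache: [Y(c=1) B(c=6) Q(c=7) J(c=9)]
  35. access J: HIT, count now 10. Cache: [Y(c=1) B(c=6) Q(c=7) J(c=10)]
  36. access Y: HIT, count now 2. Cache: [Y(c=2) B(c=6) Q(c=7) J(c=10)]
  37. access Q: HIT, count now 8. Cache: [Y(c=2) B(c=6) Q(c=8) J(c=10)]
  38. access B: HIT, count now 7. Cache: [Y(c=2) B(c=7) Q(c=8) J(c=10)]
  39. access Q: HIT, count now 9. Cache: [Y(c=2) B(c=7) Q(c=9) J(c=10)]
  40. access Y: HIT, count now 3. Cache: [Y(c=3) B(c=7) Q(c=9) J(c=10)]
Total: 30 hits, 10 misses, 6 evictions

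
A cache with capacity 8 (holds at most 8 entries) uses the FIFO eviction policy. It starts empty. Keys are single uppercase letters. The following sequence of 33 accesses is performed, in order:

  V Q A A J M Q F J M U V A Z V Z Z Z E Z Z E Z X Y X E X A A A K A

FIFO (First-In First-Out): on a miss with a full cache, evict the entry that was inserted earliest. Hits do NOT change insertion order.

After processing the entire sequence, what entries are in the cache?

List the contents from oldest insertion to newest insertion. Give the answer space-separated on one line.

FIFO simulation (capacity=8):
  1. access V: MISS. Cache (old->new): [V]
  2. access Q: MISS. Cache (old->new): [V Q]
  3. access A: MISS. Cache (old->new): [V Q A]
  4. access A: HIT. Cache (old->new): [V Q A]
  5. access J: MISS. Cache (old->new): [V Q A J]
  6. access M: MISS. Cache (old->new): [V Q A J M]
  7. access Q: HIT. Cache (old->new): [V Q A J M]
  8. access F: MISS. Cache (old->new): [V Q A J M F]
  9. access J: HIT. Cache (old->new): [V Q A J M F]
  10. access M: HIT. Cache (old->new): [V Q A J M F]
  11. access U: MISS. Cache (old->new): [V Q A J M F U]
  12. access V: HIT. Cache (old->new): [V Q A J M F U]
  13. access A: HIT. Cache (old->new): [V Q A J M F U]
  14. access Z: MISS. Cache (old->new): [V Q A J M F U Z]
  15. access V: HIT. Cache (old->new): [V Q A J M F U Z]
  16. access Z: HIT. Cache (old->new): [V Q A J M F U Z]
  17. access Z: HIT. Cache (old->new): [V Q A J M F U Z]
  18. access Z: HIT. Cache (old->new): [V Q A J M F U Z]
  19. access E: MISS, evict V. Cache (old->new): [Q A J M F U Z E]
  20. access Z: HIT. Cache (old->new): [Q A J M F U Z E]
  21. access Z: HIT. Cache (old->new): [Q A J M F U Z E]
  22. access E: HIT. Cache (old->new): [Q A J M F U Z E]
  23. access Z: HIT. Cache (old->new): [Q A J M F U Z E]
  24. access X: MISS, evict Q. Cache (old->new): [A J M F U Z E X]
  25. access Y: MISS, evict A. Cache (old->new): [J M F U Z E X Y]
  26. access X: HIT. Cache (old->new): [J M F U Z E X Y]
  27. access E: HIT. Cache (old->new): [J M F U Z E X Y]
  28. access X: HIT. Cache (old->new): [J M F U Z E X Y]
  29. access A: MISS, evict J. Cache (old->new): [M F U Z E X Y A]
  30. access A: HIT. Cache (old->new): [M F U Z E X Y A]
  31. access A: HIT. Cache (old->new): [M F U Z E X Y A]
  32. access K: MISS, evict M. Cache (old->new): [F U Z E X Y A K]
  33. access A: HIT. Cache (old->new): [F U Z E X Y A K]
Total: 20 hits, 13 misses, 5 evictions

Answer: F U Z E X Y A K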